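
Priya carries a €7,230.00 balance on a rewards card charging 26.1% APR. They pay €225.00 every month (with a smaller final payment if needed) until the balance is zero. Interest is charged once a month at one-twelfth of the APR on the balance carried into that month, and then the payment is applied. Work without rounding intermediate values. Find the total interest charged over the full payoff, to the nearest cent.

€5,321.99

Monthly rate r = 26.1%/12 = 2.175% = 0.02175.
Payoff takes n = ⌈−ln(1 − rB₀/P)/ln(1+r)⌉ = ⌈55.785⌉ = 56 payments; the last is €176.99.
Total paid = 55·€225.00 + €176.99 = €12,551.99.
Total interest = total paid − principal = €12,551.99 − €7,230.00 = €5,321.99.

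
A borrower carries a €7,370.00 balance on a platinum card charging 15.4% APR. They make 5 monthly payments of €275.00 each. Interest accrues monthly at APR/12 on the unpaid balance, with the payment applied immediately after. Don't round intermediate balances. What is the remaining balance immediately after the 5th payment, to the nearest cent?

€6,444.46

Monthly rate r = 15.4%/12 = 1.28333% = 0.0128333.
Each month: B ← B·(1+r) − €275.00.
Month 1: interest €94.58; balance after payment €7,189.58.
Month 2: interest €92.27; balance after payment €7,006.85.
Month 3: interest €89.92; balance after payment €6,821.77.
Month 4: interest €87.55; balance after payment €6,634.32.
Month 5: interest €85.14; balance after payment €6,444.46.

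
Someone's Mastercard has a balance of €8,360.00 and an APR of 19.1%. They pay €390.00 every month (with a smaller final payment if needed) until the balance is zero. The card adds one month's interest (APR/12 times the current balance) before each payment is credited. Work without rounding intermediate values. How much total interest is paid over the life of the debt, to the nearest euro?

€1,947

Monthly rate r = 19.1%/12 = 1.59167% = 0.0159167.
Payoff takes n = ⌈−ln(1 − rB₀/P)/ln(1+r)⌉ = ⌈26.427⌉ = 27 payments; the last is €167.28.
Total paid = 26·€390.00 + €167.28 = €10,307.28.
Total interest = total paid − principal = €10,307.28 − €8,360.00 = €1,947.28.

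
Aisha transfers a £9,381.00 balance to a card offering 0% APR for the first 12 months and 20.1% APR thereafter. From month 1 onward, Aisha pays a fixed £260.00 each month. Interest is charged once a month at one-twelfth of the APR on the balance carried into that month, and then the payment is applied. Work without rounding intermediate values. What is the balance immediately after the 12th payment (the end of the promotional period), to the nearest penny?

£6,261.00

Promo months 1–12 at r₀ = 0%/12 = 0; months 13+ at r₁ = 20.1%/12 = 0.01675.
After month 12 (no interest yet): B = £9,381.00 − 12·£260.00 = £6,261.00.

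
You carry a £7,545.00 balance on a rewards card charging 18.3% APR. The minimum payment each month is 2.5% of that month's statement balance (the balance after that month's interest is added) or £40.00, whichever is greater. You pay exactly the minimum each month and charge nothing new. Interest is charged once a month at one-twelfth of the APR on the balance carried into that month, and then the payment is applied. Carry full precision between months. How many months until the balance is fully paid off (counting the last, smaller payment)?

215 months

Monthly rate r = 18.3%/12 = 1.525% = 0.01525.
While 2.5% of the post-interest balance exceeds £40.00, each month B ← (B·(1+r))·(1 − 0.025), i.e. B shrinks by the factor (1+r)·0.975 = 0.98987.
This holds for months 1–154. Entering month 155 the balance is £1,572.58; 2.5% of the post-interest balance is now below £40.00, so the flat £40.00 minimum applies from here.
From month 155 a fixed £40.00 at rate r clears £1,572.58 in 61 more payments. Total: 154 + 61 = 215 months.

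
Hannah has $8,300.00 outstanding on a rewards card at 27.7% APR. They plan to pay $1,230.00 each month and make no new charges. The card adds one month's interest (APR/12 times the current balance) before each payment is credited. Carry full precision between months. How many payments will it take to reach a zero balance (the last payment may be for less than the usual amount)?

Monthly rate r = 27.7%/12 = 2.30833% = 0.0230833.
Recurrence: B ← B·(1+r) − $1,230.00.
Month 1: interest $191.59; balance after payment $7,261.59.
Month 2: interest $167.62; balance after payment $6,199.21.
Closed form: n = −ln(1 − rB₀/P)/ln(1+r) = −ln(0.84423)/ln(1.02308) ≈ 7.420, so the balance reaches zero during payment 8.

8 payments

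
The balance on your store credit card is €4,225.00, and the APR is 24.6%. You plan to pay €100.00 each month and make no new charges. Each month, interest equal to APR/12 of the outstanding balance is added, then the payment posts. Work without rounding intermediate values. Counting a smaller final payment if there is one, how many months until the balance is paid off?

100 months

Monthly rate r = 24.6%/12 = 2.05% = 0.0205.
Recurrence: B ← B·(1+r) − €100.00.
Month 1: interest €86.61; balance after payment €4,211.61.
Month 2: interest €86.34; balance after payment €4,197.95.
Closed form: n = −ln(1 − rB₀/P)/ln(1+r) = −ln(0.13388)/ln(1.0205) ≈ 99.092, so the balance reaches zero during payment 100.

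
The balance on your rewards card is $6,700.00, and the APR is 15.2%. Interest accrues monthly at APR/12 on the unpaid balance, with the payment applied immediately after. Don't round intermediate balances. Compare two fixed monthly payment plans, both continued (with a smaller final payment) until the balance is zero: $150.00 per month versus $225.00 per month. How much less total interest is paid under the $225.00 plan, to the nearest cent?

$1,476.84

Monthly rate r = 15.2%/12 = 1.26667% = 0.0126667.
At $150.00/mo: n = ⌈−ln(1 − rB₀/P)/ln(1+r)⌉ = 67 payments (last $41.29); total interest = total paid − $6,700.00 = $3,241.29.
At $225.00/mo: 38 payments (last $139.45); total interest $1,764.45.
Interest saved = $3,241.29 − $1,764.45 = $1,476.84.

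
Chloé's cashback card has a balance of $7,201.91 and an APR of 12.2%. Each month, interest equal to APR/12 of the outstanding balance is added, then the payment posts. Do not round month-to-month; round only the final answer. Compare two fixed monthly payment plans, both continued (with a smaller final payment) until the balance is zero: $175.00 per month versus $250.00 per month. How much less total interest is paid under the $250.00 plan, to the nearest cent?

Monthly rate r = 12.2%/12 = 1.01667% = 0.0101667.
At $175.00/mo: n = ⌈−ln(1 − rB₀/P)/ln(1+r)⌉ = 54 payments (last $101.49); total interest = total paid − $7,201.91 = $2,174.58.
At $250.00/mo: 35 payments (last $65.25); total interest $1,363.34.
Interest saved = $2,174.58 − $1,363.34 = $811.24.

$811.24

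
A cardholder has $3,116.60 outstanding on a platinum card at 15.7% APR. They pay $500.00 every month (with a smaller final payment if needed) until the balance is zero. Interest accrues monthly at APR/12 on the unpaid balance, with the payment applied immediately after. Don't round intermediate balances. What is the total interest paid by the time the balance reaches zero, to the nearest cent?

Monthly rate r = 15.7%/12 = 1.30833% = 0.0130833.
Payoff takes n = ⌈−ln(1 − rB₀/P)/ln(1+r)⌉ = ⌈6.545⌉ = 7 payments; the last is $273.07.
Total paid = 6·$500.00 + $273.07 = $3,273.07.
Total interest = total paid − principal = $3,273.07 − $3,116.60 = $156.47.

$156.47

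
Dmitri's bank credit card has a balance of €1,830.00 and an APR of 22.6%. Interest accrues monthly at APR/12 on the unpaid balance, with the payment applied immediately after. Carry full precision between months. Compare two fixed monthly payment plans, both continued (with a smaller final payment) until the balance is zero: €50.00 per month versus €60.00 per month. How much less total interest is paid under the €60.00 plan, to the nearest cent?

€385.30

Monthly rate r = 22.6%/12 = 1.88333% = 0.0188333.
At €50.00/mo: n = ⌈−ln(1 − rB₀/P)/ln(1+r)⌉ = 63 payments (last €32.59); total interest = total paid − €1,830.00 = €1,302.59.
At €60.00/mo: 46 payments (last €47.29); total interest €917.29.
Interest saved = €1,302.59 − €917.29 = €385.30.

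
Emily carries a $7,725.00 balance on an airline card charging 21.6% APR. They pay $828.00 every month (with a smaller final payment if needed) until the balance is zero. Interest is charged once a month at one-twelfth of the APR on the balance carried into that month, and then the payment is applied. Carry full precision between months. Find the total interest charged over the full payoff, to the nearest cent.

Monthly rate r = 21.6%/12 = 1.8% = 0.018.
Payoff takes n = ⌈−ln(1 − rB₀/P)/ln(1+r)⌉ = ⌈10.305⌉ = 11 payments; the last is $254.30.
Total paid = 10·$828.00 + $254.30 = $8,534.30.
Total interest = total paid − principal = $8,534.30 − $7,725.00 = $809.30.

$809.30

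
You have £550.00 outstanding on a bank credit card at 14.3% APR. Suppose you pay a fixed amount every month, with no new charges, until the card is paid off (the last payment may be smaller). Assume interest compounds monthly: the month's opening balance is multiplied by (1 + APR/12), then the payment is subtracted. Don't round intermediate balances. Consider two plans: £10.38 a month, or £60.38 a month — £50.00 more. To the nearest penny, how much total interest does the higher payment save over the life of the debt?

£288.84

Monthly rate r = 14.3%/12 = 1.19167% = 0.0119167.
At £10.38/mo: n = ⌈−ln(1 − rB₀/P)/ln(1+r)⌉ = 85 payments (last £2.66); total interest = total paid − £550.00 = £324.58.
At £60.38/mo: 10 payments (last £42.32); total interest £35.74.
Interest saved = £324.58 − £35.74 = £288.84.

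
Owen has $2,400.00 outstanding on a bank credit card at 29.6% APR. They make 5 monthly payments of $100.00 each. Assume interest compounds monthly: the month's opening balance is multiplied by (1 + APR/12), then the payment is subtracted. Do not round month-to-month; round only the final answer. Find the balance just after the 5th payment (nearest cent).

Monthly rate r = 29.6%/12 = 2.46667% = 0.0246667.
Each month: B ← B·(1+r) − $100.00.
Month 1: interest $59.20; balance after payment $2,359.20.
Month 2: interest $58.19; balance after payment $2,317.39.
Month 3: interest $57.16; balance after payment $2,274.56.
Month 4: interest $56.11; balance after payment $2,230.66.
Month 5: interest $55.02; balance after payment $2,185.68.

$2,185.68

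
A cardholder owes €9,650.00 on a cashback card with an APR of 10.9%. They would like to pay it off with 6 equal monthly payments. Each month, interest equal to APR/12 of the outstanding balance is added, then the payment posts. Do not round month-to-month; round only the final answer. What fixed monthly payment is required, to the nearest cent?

Monthly rate r = 10.9%/12 = 0.908333% = 0.00908333.
Level-payment amortization: P = B₀·r / (1 − (1+r)^(−n)) = 9650.00·0.00908333 / (1 − 1.00908^(−6)).
Denominator 1 − (1+r)^(−6) = 0.0528084803.
P = 87.6542 / 0.0528084803 ≈ 1659.85.

€1,659.85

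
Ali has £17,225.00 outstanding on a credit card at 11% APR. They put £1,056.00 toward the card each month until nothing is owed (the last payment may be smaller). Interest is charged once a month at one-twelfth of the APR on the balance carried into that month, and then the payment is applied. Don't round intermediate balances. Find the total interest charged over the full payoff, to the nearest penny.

£1,518.78

Monthly rate r = 11%/12 = 0.916667% = 0.00916667.
Payoff takes n = ⌈−ln(1 − rB₀/P)/ln(1+r)⌉ = ⌈17.749⌉ = 18 payments; the last is £791.78.
Total paid = 17·£1,056.00 + £791.78 = £18,743.78.
Total interest = total paid − principal = £18,743.78 − £17,225.00 = £1,518.78.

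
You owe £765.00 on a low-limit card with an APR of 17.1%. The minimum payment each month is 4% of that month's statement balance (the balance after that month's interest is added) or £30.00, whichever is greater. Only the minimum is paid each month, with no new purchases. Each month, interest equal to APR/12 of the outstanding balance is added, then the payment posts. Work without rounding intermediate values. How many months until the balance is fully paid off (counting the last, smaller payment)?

Monthly rate r = 17.1%/12 = 1.425% = 0.01425.
While 4% of the post-interest balance exceeds £30.00, each month B ← (B·(1+r))·(1 − 0.04), i.e. B shrinks by the factor (1+r)·0.96 = 0.97368.
This holds for months 1–2. Entering month 3 the balance is £725.26; 4% of the post-interest balance is now below £30.00, so the flat £30.00 minimum applies from here.
From month 3 a fixed £30.00 at rate r clears £725.26 in 30 more payments. Total: 2 + 30 = 32 months.

32 months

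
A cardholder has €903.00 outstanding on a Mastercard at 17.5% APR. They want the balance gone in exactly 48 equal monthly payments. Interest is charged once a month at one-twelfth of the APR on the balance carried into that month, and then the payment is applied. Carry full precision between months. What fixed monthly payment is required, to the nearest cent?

€26.29

Monthly rate r = 17.5%/12 = 1.45833% = 0.0145833.
Level-payment amortization: P = B₀·r / (1 − (1+r)^(−n)) = 903.00·0.0145833 / (1 − 1.01458^(−48)).
Denominator 1 − (1+r)^(−48) = 0.500898063.
P = 13.1688 / 0.500898063 ≈ 26.29.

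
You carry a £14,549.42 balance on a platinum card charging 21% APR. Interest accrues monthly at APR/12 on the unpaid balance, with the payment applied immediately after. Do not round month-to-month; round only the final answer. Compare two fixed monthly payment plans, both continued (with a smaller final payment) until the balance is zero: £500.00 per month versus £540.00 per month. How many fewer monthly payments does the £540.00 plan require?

5 fewer payments

Monthly rate r = 21%/12 = 1.75% = 0.0175.
At £500.00/mo: n = ⌈−ln(1 − rB₀/P)/ln(1+r)⌉ = 42 payments (last £14.09); total interest = total paid − £14,549.42 = £5,964.67.
At £540.00/mo: 37 payments (last £411.05); total interest £5,301.63.
Payments saved = 42 − 37 = 5.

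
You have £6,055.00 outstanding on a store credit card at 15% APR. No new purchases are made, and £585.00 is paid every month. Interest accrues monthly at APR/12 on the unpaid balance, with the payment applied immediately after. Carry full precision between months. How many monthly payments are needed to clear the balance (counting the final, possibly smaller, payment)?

Monthly rate r = 15%/12 = 1.25% = 0.0125.
Recurrence: B ← B·(1+r) − £585.00.
Month 1: interest £75.69; balance after payment £5,545.69.
Month 2: interest £69.32; balance after payment £5,030.01.
Closed form: n = −ln(1 − rB₀/P)/ln(1+r) = −ln(0.87062)/ln(1.0125) ≈ 11.153, so the balance reaches zero during payment 12.

12 months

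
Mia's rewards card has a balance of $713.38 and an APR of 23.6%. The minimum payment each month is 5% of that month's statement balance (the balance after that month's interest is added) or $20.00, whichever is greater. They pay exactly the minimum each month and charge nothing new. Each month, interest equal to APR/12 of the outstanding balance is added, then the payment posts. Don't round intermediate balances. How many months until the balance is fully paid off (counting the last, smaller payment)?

Monthly rate r = 23.6%/12 = 1.96667% = 0.0196667.
While 5% of the post-interest balance exceeds $20.00, each month B ← (B·(1+r))·(1 − 0.05), i.e. B shrinks by the factor (1+r)·0.95 = 0.96868.
This holds for months 1–19. Entering month 20 the balance is $389.74; 5% of the post-interest balance is now below $20.00, so the flat $20.00 minimum applies from here.
From month 20 a fixed $20.00 at rate r clears $389.74 in 25 more payments. Total: 19 + 25 = 44 months.

44 months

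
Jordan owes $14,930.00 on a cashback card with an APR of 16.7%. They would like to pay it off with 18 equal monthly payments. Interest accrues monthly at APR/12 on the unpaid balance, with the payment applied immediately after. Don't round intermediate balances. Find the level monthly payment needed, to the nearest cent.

Monthly rate r = 16.7%/12 = 1.39167% = 0.0139167.
Level-payment amortization: P = B₀·r / (1 − (1+r)^(−n)) = 14930.00·0.0139167 / (1 − 1.01392^(−18)).
Denominator 1 − (1+r)^(−18) = 0.220242997.
P = 207.776 / 0.220242997 ≈ 943.39.

$943.39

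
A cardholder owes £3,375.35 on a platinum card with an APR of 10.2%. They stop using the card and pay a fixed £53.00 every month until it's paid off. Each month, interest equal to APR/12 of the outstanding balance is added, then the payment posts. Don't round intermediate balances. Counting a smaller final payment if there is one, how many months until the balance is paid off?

Monthly rate r = 10.2%/12 = 0.85% = 0.0085.
Recurrence: B ← B·(1+r) − £53.00.
Month 1: interest £28.69; balance after payment £3,351.04.
Month 2: interest £28.48; balance after payment £3,326.52.
Closed form: n = −ln(1 − rB₀/P)/ln(1+r) = −ln(0.45867)/ln(1.0085) ≈ 92.086, so the balance reaches zero during payment 93.

93 payments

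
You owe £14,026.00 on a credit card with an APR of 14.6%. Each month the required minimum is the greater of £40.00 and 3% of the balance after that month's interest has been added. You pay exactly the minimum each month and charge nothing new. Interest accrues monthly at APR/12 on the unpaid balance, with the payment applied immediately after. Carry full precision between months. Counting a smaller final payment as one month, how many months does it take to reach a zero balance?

Monthly rate r = 14.6%/12 = 1.21667% = 0.0121667.
While 3% of the post-interest balance exceeds £40.00, each month B ← (B·(1+r))·(1 − 0.03), i.e. B shrinks by the factor (1+r)·0.97 = 0.9818.
This holds for months 1–129. Entering month 130 the balance is £1,312.20; 3% of the post-interest balance is now below £40.00, so the flat £40.00 minimum applies from here.
From month 130 a fixed £40.00 at rate r clears £1,312.20 in 43 more payments. Total: 129 + 43 = 172 months.

172 months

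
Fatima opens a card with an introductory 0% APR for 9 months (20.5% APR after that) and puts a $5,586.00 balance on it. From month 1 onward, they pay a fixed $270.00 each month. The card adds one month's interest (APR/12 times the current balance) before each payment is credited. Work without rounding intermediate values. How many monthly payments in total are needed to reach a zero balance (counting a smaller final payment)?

Promo months 1–9 at r₀ = 0%/12 = 0; months 10+ at r₁ = 20.5%/12 = 0.0170833.
After month 9 (no interest yet): B = $5,586.00 − 9·$270.00 = $3,156.00.
Then at r₁ with $270.00/mo: n₂ = −ln(1 − r₁·B/P)/ln(1+r₁) ≈ 13.15 → 14 more payments.

23 months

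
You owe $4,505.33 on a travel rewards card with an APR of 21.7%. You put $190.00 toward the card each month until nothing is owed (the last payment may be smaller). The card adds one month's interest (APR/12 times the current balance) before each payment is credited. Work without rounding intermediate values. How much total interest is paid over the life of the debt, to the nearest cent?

Monthly rate r = 21.7%/12 = 1.80833% = 0.0180833.
Payoff takes n = ⌈−ln(1 − rB₀/P)/ln(1+r)⌉ = ⌈31.247⌉ = 32 payments; the last is $47.34.
Total paid = 31·$190.00 + $47.34 = $5,937.34.
Total interest = total paid − principal = $5,937.34 − $4,505.33 = $1,432.01.

$1,432.01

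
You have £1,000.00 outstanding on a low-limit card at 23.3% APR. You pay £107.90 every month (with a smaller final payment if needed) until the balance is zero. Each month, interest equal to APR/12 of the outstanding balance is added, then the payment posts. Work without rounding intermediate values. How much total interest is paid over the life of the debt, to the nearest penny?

£113.37

Monthly rate r = 23.3%/12 = 1.94167% = 0.0194167.
Payoff takes n = ⌈−ln(1 − rB₀/P)/ln(1+r)⌉ = ⌈10.316⌉ = 11 payments; the last is £34.37.
Total paid = 10·£107.90 + £34.37 = £1,113.37.
Total interest = total paid − principal = £1,113.37 − £1,000.00 = £113.37.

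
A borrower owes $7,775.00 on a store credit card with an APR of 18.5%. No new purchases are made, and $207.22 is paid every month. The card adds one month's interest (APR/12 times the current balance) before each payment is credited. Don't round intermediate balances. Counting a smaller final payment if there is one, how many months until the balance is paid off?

57 months

Monthly rate r = 18.5%/12 = 1.54167% = 0.0154167.
Recurrence: B ← B·(1+r) − $207.22.
Month 1: interest $119.86; balance after payment $7,687.64.
Month 2: interest $118.52; balance after payment $7,598.94.
Closed form: n = −ln(1 − rB₀/P)/ln(1+r) = −ln(0.42156)/ln(1.01542) ≈ 56.461, so the balance reaches zero during payment 57.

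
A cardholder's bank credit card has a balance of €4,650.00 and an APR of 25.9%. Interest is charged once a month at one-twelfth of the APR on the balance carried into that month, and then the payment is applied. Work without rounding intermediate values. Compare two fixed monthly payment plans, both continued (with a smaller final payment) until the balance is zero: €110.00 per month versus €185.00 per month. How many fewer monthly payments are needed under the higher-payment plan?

Monthly rate r = 25.9%/12 = 2.15833% = 0.0215833.
At €110.00/mo: n = ⌈−ln(1 − rB₀/P)/ln(1+r)⌉ = 115 payments (last €2.58); total interest = total paid − €4,650.00 = €7,892.58.
At €185.00/mo: 37 payments (last €115.21); total interest €2,125.21.
Payments saved = 115 − 37 = 78.

78 fewer payments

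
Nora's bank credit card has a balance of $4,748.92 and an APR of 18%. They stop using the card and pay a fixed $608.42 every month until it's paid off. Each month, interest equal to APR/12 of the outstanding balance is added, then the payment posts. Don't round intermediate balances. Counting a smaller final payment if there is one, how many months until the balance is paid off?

9 months

Monthly rate r = 18%/12 = 1.5% = 0.015.
Recurrence: B ← B·(1+r) − $608.42.
Month 1: interest $71.23; balance after payment $4,211.73.
Month 2: interest $63.18; balance after payment $3,666.49.
Closed form: n = −ln(1 − rB₀/P)/ln(1+r) = −ln(0.88292)/ln(1.015) ≈ 8.363, so the balance reaches zero during payment 9.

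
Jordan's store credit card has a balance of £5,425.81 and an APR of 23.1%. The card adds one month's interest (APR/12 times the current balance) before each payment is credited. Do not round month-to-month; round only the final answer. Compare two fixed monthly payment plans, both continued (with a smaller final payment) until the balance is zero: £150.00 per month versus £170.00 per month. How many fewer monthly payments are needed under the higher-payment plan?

13 fewer payments

Monthly rate r = 23.1%/12 = 1.925% = 0.01925.
At £150.00/mo: n = ⌈−ln(1 − rB₀/P)/ln(1+r)⌉ = 63 payments (last £75.86); total interest = total paid − £5,425.81 = £3,950.05.
At £170.00/mo: 50 payments (last £166.32); total interest £3,070.51.
Payments saved = 63 − 50 = 13.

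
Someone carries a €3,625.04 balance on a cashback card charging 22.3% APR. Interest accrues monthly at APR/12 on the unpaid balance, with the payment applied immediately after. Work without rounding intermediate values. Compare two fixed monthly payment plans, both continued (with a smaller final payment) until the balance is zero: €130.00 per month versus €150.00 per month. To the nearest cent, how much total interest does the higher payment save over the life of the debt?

€298.49

Monthly rate r = 22.3%/12 = 1.85833% = 0.0185833.
At €130.00/mo: n = ⌈−ln(1 − rB₀/P)/ln(1+r)⌉ = 40 payments (last €85.82); total interest = total paid − €3,625.04 = €1,530.78.
At €150.00/mo: 33 payments (last €57.33); total interest €1,232.29.
Interest saved = €1,530.78 − €1,232.29 = €298.49.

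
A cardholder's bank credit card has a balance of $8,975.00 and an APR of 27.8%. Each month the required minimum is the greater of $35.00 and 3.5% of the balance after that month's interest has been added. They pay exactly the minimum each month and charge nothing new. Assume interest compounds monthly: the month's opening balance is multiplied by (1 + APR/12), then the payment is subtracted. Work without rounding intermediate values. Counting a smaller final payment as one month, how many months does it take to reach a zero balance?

Monthly rate r = 27.8%/12 = 2.31667% = 0.0231667.
While 3.5% of the post-interest balance exceeds $35.00, each month B ← (B·(1+r))·(1 − 0.035), i.e. B shrinks by the factor (1+r)·0.965 = 0.98736.
This holds for months 1–175. Entering month 176 the balance is $968.12; 3.5% of the post-interest balance is now below $35.00, so the flat $35.00 minimum applies from here.
From month 176 a fixed $35.00 at rate r clears $968.12 in 45 more payments. Total: 175 + 45 = 220 months.

220 months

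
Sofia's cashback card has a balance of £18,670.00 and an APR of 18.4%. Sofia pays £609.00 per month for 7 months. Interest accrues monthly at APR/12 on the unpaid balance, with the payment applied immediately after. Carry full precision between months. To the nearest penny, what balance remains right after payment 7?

Monthly rate r = 18.4%/12 = 1.53333% = 0.0153333.
Each month: B ← B·(1+r) − £609.00.
Month 1: interest £286.27; balance after payment £18,347.27.
Month 2: interest £281.32; balance after payment £18,019.60.
Month 3: interest £276.30; balance after payment £17,686.90.
Month 4: interest £271.20; balance after payment £17,349.10.
Month 5: interest £266.02; balance after payment £17,006.12.
Month 6: interest £260.76; balance after payment £16,657.88.
Month 7: interest £255.42; balance after payment £16,304.30.

£16,304.30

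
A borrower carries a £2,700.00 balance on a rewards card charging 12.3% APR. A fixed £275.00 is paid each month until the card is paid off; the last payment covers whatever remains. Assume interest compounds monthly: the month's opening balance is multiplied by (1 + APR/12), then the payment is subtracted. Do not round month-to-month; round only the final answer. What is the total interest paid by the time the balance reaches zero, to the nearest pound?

£161

Monthly rate r = 12.3%/12 = 1.025% = 0.01025.
Payoff takes n = ⌈−ln(1 − rB₀/P)/ln(1+r)⌉ = ⌈10.401⌉ = 11 payments; the last is £110.62.
Total paid = 10·£275.00 + £110.62 = £2,860.62.
Total interest = total paid − principal = £2,860.62 − £2,700.00 = £160.62.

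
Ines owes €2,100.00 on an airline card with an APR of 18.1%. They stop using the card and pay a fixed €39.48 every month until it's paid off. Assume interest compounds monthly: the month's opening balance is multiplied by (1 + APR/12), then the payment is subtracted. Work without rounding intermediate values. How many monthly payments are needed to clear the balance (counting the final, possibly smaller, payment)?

Monthly rate r = 18.1%/12 = 1.50833% = 0.0150833.
Recurrence: B ← B·(1+r) − €39.48.
Month 1: interest €31.68; balance after payment €2,092.20.
Month 2: interest €31.56; balance after payment €2,084.27.
Closed form: n = −ln(1 − rB₀/P)/ln(1+r) = −ln(0.1977)/ln(1.01508) ≈ 108.280, so the balance reaches zero during payment 109.

109 payments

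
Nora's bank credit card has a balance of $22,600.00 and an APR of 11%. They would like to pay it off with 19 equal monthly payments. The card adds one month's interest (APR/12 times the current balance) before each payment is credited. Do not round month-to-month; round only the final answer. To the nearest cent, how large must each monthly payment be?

Monthly rate r = 11%/12 = 0.916667% = 0.00916667.
Level-payment amortization: P = B₀·r / (1 − (1+r)^(−n)) = 22600.00·0.00916667 / (1 − 1.00917^(−19)).
Denominator 1 − (1+r)^(−19) = 0.159176279.
P = 207.167 / 0.159176279 ≈ 1301.49.

$1,301.49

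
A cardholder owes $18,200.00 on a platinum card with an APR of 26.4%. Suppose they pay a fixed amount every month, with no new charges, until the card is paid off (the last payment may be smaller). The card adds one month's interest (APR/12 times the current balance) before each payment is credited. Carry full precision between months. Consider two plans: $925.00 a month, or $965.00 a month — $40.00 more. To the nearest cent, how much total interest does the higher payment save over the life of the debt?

$336.85

Monthly rate r = 26.4%/12 = 2.2% = 0.022.
At $925.00/mo: n = ⌈−ln(1 − rB₀/P)/ln(1+r)⌉ = 27 payments (last $58.35); total interest = total paid − $18,200.00 = $5,908.35.
At $965.00/mo: 25 payments (last $611.50); total interest $5,571.50.
Interest saved = $5,908.35 − $5,571.50 = $336.85.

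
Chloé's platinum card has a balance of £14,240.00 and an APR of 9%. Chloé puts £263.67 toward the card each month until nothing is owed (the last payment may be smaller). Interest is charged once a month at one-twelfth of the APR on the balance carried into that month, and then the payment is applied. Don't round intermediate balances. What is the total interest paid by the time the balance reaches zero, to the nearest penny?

£4,084.46

Monthly rate r = 9%/12 = 0.75% = 0.0075.
Payoff takes n = ⌈−ln(1 − rB₀/P)/ln(1+r)⌉ = ⌈69.497⌉ = 70 payments; the last is £131.23.
Total paid = 69·£263.67 + £131.23 = £18,324.46.
Total interest = total paid − principal = £18,324.46 − £14,240.00 = £4,084.46.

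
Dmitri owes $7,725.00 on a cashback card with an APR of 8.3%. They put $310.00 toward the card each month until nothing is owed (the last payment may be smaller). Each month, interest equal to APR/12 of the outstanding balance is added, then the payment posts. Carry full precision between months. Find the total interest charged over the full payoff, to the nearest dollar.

$783

Monthly rate r = 8.3%/12 = 0.691667% = 0.00691667.
Payoff takes n = ⌈−ln(1 − rB₀/P)/ln(1+r)⌉ = ⌈27.445⌉ = 28 payments; the last is $138.27.
Total paid = 27·$310.00 + $138.27 = $8,508.27.
Total interest = total paid − principal = $8,508.27 − $7,725.00 = $783.27.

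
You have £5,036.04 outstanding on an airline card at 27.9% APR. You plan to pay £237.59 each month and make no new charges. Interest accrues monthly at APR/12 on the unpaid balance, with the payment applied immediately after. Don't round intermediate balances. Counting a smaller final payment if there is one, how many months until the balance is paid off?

30 months

Monthly rate r = 27.9%/12 = 2.325% = 0.02325.
Recurrence: B ← B·(1+r) − £237.59.
Month 1: interest £117.09; balance after payment £4,915.54.
Month 2: interest £114.29; balance after payment £4,792.23.
Closed form: n = −ln(1 − rB₀/P)/ln(1+r) = −ln(0.50718)/ln(1.02325) ≈ 29.537, so the balance reaches zero during payment 30.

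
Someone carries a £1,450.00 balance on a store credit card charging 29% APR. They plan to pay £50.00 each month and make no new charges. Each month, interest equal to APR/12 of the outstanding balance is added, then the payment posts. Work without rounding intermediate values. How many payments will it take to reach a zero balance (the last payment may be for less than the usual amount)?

51 payments

Monthly rate r = 29%/12 = 2.41667% = 0.0241667.
Recurrence: B ← B·(1+r) − £50.00.
Month 1: interest £35.04; balance after payment £1,435.04.
Month 2: interest £34.68; balance after payment £1,419.72.
Closed form: n = −ln(1 − rB₀/P)/ln(1+r) = −ln(0.29917)/ln(1.02417) ≈ 50.536, so the balance reaches zero during payment 51.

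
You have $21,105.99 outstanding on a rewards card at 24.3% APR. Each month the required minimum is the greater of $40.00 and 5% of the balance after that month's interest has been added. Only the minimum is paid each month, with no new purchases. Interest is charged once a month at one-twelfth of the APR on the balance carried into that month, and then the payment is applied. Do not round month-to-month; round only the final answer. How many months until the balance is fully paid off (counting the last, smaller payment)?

Monthly rate r = 24.3%/12 = 2.025% = 0.02025.
While 5% of the post-interest balance exceeds $40.00, each month B ← (B·(1+r))·(1 − 0.05), i.e. B shrinks by the factor (1+r)·0.95 = 0.96924.
This holds for months 1–106. Entering month 107 the balance is $769.14; 5% of the post-interest balance is now below $40.00, so the flat $40.00 minimum applies from here.
From month 107 a fixed $40.00 at rate r clears $769.14 in 25 more payments. Total: 106 + 25 = 131 months.

131 months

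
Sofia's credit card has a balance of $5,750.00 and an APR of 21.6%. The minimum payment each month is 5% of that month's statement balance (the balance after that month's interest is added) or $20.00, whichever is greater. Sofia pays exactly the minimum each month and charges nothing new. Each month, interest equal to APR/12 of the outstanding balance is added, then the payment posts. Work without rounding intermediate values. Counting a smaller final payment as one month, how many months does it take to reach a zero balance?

105 months

Monthly rate r = 21.6%/12 = 1.8% = 0.018.
While 5% of the post-interest balance exceeds $20.00, each month B ← (B·(1+r))·(1 − 0.05), i.e. B shrinks by the factor (1+r)·0.95 = 0.9671.
This holds for months 1–81. Entering month 82 the balance is $382.69; 5% of the post-interest balance is now below $20.00, so the flat $20.00 minimum applies from here.
From month 82 a fixed $20.00 at rate r clears $382.69 in 24 more payments. Total: 81 + 24 = 105 months.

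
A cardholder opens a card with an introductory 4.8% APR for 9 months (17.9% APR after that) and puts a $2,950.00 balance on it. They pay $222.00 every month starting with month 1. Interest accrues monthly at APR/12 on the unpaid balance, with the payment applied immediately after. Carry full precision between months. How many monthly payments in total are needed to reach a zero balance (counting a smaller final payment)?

14 payments

Promo months 1–9 at r₀ = 4.8%/12 = 0.004; months 10+ at r₁ = 17.9%/12 = 0.0149167.
After month 9: iterate B ← B·(1+r₀) − $222.00 for 9 months → $1,027.65.
Then at r₁ with $222.00/mo: n₂ = −ln(1 − r₁·B/P)/ln(1+r₁) ≈ 4.83 → 5 more payments.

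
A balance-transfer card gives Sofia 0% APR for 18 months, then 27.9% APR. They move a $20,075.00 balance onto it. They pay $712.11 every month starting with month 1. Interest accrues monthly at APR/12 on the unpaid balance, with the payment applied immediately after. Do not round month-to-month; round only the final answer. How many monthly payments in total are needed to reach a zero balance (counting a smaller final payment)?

30 payments

Promo months 1–18 at r₀ = 0%/12 = 0; months 19+ at r₁ = 27.9%/12 = 0.02325.
After month 18 (no interest yet): B = $20,075.00 − 18·$712.11 = $7,257.02.
Then at r₁ with $712.11/mo: n₂ = −ln(1 − r₁·B/P)/ln(1+r₁) ≈ 11.77 → 12 more payments.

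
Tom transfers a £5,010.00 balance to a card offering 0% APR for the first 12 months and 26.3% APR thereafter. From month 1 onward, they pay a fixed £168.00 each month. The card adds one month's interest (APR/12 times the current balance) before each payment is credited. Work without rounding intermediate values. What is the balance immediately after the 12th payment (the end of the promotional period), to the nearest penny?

Promo months 1–12 at r₀ = 0%/12 = 0; months 13+ at r₁ = 26.3%/12 = 0.0219167.
After month 12 (no interest yet): B = £5,010.00 − 12·£168.00 = £2,994.00.

£2,994.00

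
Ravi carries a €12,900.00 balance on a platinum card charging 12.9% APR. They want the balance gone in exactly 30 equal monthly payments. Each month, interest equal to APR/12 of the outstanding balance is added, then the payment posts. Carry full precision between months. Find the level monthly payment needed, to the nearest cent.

Monthly rate r = 12.9%/12 = 1.075% = 0.01075.
Level-payment amortization: P = B₀·r / (1 − (1+r)^(−n)) = 12900.00·0.01075 / (1 − 1.01075^(−30)).
Denominator 1 − (1+r)^(−30) = 0.27441633.
P = 138.675 / 0.27441633 ≈ 505.35.

€505.35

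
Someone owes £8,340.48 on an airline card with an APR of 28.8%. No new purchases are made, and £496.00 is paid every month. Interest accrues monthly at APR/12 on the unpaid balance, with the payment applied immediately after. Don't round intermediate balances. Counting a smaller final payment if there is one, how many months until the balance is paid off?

Monthly rate r = 28.8%/12 = 2.4% = 0.024.
Recurrence: B ← B·(1+r) − £496.00.
Month 1: interest £200.17; balance after payment £8,044.65.
Month 2: interest £193.07; balance after payment £7,741.72.
Closed form: n = −ln(1 − rB₀/P)/ln(1+r) = −ln(0.59643)/ln(1.024) ≈ 21.791, so the balance reaches zero during payment 22.

22 months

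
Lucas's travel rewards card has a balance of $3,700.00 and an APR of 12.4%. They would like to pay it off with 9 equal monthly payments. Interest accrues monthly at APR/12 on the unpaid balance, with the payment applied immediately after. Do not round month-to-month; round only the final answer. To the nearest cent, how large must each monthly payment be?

$432.64

Monthly rate r = 12.4%/12 = 1.03333% = 0.0103333.
Level-payment amortization: P = B₀·r / (1 − (1+r)^(−n)) = 3700.00·0.0103333 / (1 − 1.01033^(−9)).
Denominator 1 − (1+r)^(−9) = 0.0883715604.
P = 38.2333 / 0.0883715604 ≈ 432.64.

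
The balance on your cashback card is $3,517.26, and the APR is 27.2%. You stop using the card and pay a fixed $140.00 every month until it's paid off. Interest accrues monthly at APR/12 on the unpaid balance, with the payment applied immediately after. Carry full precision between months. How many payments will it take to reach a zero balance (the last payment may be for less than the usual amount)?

38 months

Monthly rate r = 27.2%/12 = 2.26667% = 0.0226667.
Recurrence: B ← B·(1+r) − $140.00.
Month 1: interest $79.72; balance after payment $3,456.98.
Month 2: interest $78.36; balance after payment $3,395.34.
Closed form: n = −ln(1 − rB₀/P)/ln(1+r) = −ln(0.43054)/ln(1.02267) ≈ 37.599, so the balance reaches zero during payment 38.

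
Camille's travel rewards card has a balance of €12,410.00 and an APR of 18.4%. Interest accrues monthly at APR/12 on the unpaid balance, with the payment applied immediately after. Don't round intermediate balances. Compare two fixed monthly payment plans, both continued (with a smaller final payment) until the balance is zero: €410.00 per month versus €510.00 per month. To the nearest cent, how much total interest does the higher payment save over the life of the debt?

€1,156.37

Monthly rate r = 18.4%/12 = 1.53333% = 0.0153333.
At €410.00/mo: n = ⌈−ln(1 − rB₀/P)/ln(1+r)⌉ = 41 payments (last €408.34); total interest = total paid − €12,410.00 = €4,398.34.
At €510.00/mo: 31 payments (last €351.97); total interest €3,241.97.
Interest saved = €4,398.34 − €3,241.97 = €1,156.37.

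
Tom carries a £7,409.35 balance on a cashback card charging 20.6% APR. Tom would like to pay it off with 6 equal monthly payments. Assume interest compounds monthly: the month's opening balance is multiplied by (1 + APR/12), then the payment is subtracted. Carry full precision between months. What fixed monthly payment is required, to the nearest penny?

£1,310.14

Monthly rate r = 20.6%/12 = 1.71667% = 0.0171667.
Level-payment amortization: P = B₀·r / (1 − (1+r)^(−n)) = 7409.35·0.0171667 / (1 − 1.01717^(−6)).
Denominator 1 − (1+r)^(−6) = 0.097084138.
P = 127.194 / 0.097084138 ≈ 1310.14.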